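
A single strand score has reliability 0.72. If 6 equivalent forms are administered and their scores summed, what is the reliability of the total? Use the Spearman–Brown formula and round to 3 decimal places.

ρ_k = kρ / (1 + (k−1)ρ) = 6·0.72 / (1 + 5·0.72) = 4.320 / 4.600 = 0.939.

0.939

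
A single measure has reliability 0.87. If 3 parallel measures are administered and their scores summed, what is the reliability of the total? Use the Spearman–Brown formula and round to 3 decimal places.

0.953

ρ_k = kρ / (1 + (k−1)ρ) = 3·0.87 / (1 + 2·0.87) = 2.610 / 2.740 = 0.953.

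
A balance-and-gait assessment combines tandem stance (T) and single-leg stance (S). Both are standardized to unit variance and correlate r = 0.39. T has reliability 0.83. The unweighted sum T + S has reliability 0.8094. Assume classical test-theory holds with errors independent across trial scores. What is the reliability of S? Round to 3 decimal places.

0.640

Var(T+S) = 2 + 2·0.39 = 2.780.
True-score variance = ρ_T + ρ_S + 2·0.39, so 0.8094 = (0.83 + ρ_S + 0.78) / 2.780.
ρ_S = 0.8094·2.780 − 0.83 − 0.78 = 0.640.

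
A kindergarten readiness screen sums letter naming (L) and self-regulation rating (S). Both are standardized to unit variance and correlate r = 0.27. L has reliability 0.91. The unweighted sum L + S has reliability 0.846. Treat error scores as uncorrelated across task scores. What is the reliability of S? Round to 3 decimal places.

Var(L+S) = 2 + 2·0.27 = 2.540.
True-score variance = ρ_L + ρ_S + 2·0.27, so 0.846 = (0.91 + ρ_S + 0.54) / 2.540.
ρ_S = 0.846·2.540 − 0.91 − 0.54 = 0.699.

0.699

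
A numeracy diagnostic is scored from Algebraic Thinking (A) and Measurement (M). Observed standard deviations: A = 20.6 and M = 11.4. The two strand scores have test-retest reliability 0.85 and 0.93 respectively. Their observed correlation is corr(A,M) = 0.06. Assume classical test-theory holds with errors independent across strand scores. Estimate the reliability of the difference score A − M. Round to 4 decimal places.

0.8617

Var(A−M) = 20.6² + 11.4² − 2·20.6·11.4·0.06 = 554.32 − 28.1808 = 526.139.
With uncorrelated errors the cross-covariances are all true-score covariance, so they carry over unchanged; only the diagonal terms shrink to ρᵢσᵢ².
True-score variance = [20.6²·0.85 + 11.4²·0.93] − 28.1808 = 481.569 − 28.1808 = 453.388.
Reliability = 453.388 / 526.139 = 0.8617.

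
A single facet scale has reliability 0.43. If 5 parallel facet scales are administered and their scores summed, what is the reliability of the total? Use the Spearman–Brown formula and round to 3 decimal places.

ρ_k = kρ / (1 + (k−1)ρ) = 5·0.43 / (1 + 4·0.43) = 2.150 / 2.720 = 0.790.

0.790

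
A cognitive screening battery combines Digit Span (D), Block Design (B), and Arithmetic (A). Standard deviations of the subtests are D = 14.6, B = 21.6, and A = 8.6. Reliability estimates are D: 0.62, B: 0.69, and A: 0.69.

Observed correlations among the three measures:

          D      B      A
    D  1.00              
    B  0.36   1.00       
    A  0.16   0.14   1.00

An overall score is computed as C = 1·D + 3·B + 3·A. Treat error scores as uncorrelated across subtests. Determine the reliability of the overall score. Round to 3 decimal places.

0.750

Var(C) = 14.6² + 3²·21.6² + 3²·8.6² + 2·[3·14.6·21.6·0.36 + 3·14.6·8.6·0.16 + 9·21.6·8.6·0.14] = 5077.84 + 1269.83 = 6347.67.
With uncorrelated errors the cross-covariances are all true-score covariance, so they carry over unchanged; only the diagonal terms shrink to ρᵢσᵢ².
True-score variance = [14.6²·0.62 + 3²·21.6²·0.69 + 3²·8.6²·0.69] + 1269.83 = 3488.79 + 1269.83 = 4758.62.
Reliability = 4758.62 / 6347.67 = 0.750.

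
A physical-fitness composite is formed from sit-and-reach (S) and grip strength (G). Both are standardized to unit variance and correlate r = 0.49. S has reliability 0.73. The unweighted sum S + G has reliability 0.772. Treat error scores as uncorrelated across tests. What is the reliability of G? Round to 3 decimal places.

Var(S+G) = 2 + 2·0.49 = 2.980.
True-score variance = ρ_S + ρ_G + 2·0.49, so 0.772 = (0.73 + ρ_G + 0.98) / 2.980.
ρ_G = 0.772·2.980 − 0.73 − 0.98 = 0.591.

0.591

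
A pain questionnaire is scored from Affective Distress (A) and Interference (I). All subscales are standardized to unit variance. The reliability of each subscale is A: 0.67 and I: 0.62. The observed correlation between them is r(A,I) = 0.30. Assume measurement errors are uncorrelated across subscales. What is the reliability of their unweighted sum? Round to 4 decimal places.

Var(A+I) = 2 + 2·[0.30] = 2 + 0.6 = 2.6.
Under uncorrelated errors the observed covariances equal the true-score covariances, so only the own-variance terms attenuate.
True-score variance = [0.67 + 0.62] + 0.6 = 1.29 + 0.6 = 1.89.
Reliability = 1.89 / 2.6 = 0.7269.

0.7269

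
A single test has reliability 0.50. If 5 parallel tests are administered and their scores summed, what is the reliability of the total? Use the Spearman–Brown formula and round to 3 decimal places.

ρ_k = kρ / (1 + (k−1)ρ) = 5·0.50 / (1 + 4·0.50) = 2.500 / 3.000 = 0.833.

0.833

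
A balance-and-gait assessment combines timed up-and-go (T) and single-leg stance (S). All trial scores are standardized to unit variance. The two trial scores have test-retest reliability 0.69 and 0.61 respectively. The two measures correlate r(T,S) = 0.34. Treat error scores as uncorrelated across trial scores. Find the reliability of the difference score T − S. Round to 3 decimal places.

0.470

Var(T−S) = 1 + 1 − 2·0.34 = 2 − 0.68 = 1.32.
With uncorrelated errors the cross-covariances are all true-score covariance, so they carry over unchanged; only the diagonal terms shrink to ρᵢσᵢ².
True-score variance = [0.69 + 0.61] − 0.68 = 1.3 − 0.68 = 0.62.
Reliability = 0.62 / 1.32 = 0.470.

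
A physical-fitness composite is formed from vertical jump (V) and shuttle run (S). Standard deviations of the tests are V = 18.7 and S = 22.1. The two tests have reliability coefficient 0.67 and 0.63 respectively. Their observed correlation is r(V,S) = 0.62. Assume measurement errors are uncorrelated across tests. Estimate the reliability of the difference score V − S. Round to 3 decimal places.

Var(V−S) = 18.7² + 22.1² − 2·18.7·22.1·0.62 = 838.1 − 512.455 = 325.645.
Under uncorrelated errors the observed covariances equal the true-score covariances, so only the own-variance terms attenuate.
True-score variance = [18.7²·0.67 + 22.1²·0.63] − 512.455 = 541.991 − 512.455 = 29.5358.
Reliability = 29.5358 / 325.645 = 0.091.

0.091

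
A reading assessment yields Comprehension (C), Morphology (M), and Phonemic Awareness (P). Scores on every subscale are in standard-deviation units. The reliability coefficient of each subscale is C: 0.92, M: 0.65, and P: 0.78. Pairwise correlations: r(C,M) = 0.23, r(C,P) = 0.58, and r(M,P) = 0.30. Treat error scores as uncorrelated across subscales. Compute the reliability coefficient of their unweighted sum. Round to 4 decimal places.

0.8755

Var(C+M+P) = 3 + 2·[0.23 + 0.58 + 0.30] = 3 + 2.22 = 5.22.
Under uncorrelated errors the observed covariances equal the true-score covariances, so only the own-variance terms attenuate.
True-score variance = [0.92 + 0.65 + 0.78] + 2.22 = 2.35 + 2.22 = 4.57.
Reliability = 4.57 / 5.22 = 0.8755.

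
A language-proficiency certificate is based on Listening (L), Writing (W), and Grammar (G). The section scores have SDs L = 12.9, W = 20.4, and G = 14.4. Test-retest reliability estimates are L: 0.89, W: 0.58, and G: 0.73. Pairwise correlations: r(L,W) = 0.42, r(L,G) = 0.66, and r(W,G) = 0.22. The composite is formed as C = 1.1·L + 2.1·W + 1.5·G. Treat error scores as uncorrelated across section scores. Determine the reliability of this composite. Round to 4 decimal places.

0.7598

Var(C) = 1.1²·12.9² + 2.1²·20.4² + 1.5²·14.4² + 2·[2.31·12.9·20.4·0.42 + 1.65·12.9·14.4·0.66 + 3.15·20.4·14.4·0.22] = 2503.18 + 1322.37 = 3825.55.
Under uncorrelated errors the observed covariances equal the true-score covariances, so only the own-variance terms attenuate.
True-score variance = [1.1²·12.9²·0.89 + 2.1²·20.4²·0.58 + 1.5²·14.4²·0.73] + 1322.37 = 1584.25 + 1322.37 = 2906.62.
Reliability = 2906.62 / 3825.55 = 0.7598.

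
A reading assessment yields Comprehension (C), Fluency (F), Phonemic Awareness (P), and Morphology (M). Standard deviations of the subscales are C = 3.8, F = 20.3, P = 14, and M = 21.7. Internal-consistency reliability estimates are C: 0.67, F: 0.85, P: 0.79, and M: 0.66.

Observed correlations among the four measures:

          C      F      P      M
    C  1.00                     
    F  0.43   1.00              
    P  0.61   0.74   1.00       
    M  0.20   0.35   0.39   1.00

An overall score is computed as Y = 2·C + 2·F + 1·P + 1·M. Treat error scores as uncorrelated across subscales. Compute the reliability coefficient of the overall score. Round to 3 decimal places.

0.897

Var(Y) = 2²·3.8² + 2²·20.3² + 14² + 21.7² + 2·[4·3.8·20.3·0.43 + 2·3.8·14·0.61 + 2·3.8·21.7·0.20 + 2·20.3·14·0.74 + 2·20.3·21.7·0.35 + 14·21.7·0.39] = 2373.01 + 2156.05 = 4529.06.
Because errors are independent across components, Cov(Tᵢ,Tⱼ) = Cov(Xᵢ,Xⱼ); the off-diagonal part of the true-score variance is the same as above.
True-score variance = [2²·3.8²·0.67 + 2²·20.3²·0.85 + 14²·0.79 + 21.7²·0.66] + 2156.05 = 1905.43 + 2156.05 = 4061.48.
Reliability = 4061.48 / 4529.06 = 0.897.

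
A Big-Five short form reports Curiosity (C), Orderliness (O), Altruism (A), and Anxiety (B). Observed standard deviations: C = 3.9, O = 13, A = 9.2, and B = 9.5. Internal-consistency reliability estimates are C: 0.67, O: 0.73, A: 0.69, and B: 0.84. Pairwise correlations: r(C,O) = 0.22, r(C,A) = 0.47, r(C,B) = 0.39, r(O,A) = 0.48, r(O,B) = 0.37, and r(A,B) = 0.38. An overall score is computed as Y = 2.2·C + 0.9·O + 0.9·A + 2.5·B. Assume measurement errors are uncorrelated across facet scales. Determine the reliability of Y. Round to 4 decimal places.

0.8893

Var(Y) = 2.2²·3.9² + 0.9²·13² + 0.9²·9.2² + 2.5²·9.5² + 2·[1.98·3.9·13·0.22 + 1.98·3.9·9.2·0.47 + 5.5·3.9·9.5·0.39 + 0.81·13·9.2·0.48 + 2.25·13·9.5·0.37 + 2.25·9.2·9.5·0.38] = 843.127 + 717.977 = 1561.1.
Because errors are independent across components, Cov(Tᵢ,Tⱼ) = Cov(Xᵢ,Xⱼ); the off-diagonal part of the true-score variance is the same as above.
True-score variance = [2.2²·3.9²·0.67 + 0.9²·13²·0.73 + 0.9²·9.2²·0.69 + 2.5²·9.5²·0.84] + 717.977 = 670.37 + 717.977 = 1388.35.
Reliability = 1388.35 / 1561.1 = 0.8893.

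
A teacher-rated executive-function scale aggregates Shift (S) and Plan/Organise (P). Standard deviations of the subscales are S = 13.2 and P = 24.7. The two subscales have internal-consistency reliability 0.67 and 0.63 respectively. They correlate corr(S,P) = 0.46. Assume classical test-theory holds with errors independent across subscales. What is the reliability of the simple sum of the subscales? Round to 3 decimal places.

Var(S+P) = 13.2² + 24.7² + 2·[13.2·24.7·0.46] = 784.33 + 299.957 = 1084.29.
Under uncorrelated errors the observed covariances equal the true-score covariances, so only the own-variance terms attenuate.
True-score variance = [13.2²·0.67 + 24.7²·0.63] + 299.957 = 501.097 + 299.957 = 801.054.
Reliability = 801.054 / 1084.29 = 0.739.

0.739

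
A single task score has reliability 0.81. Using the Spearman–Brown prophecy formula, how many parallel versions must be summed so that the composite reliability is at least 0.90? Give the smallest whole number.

k ≥ ρ*(1−ρ₁)/(ρ₁(1−ρ*)) = 0.90·0.19 / (0.81·0.10) = 2.111.
Smallest integer k = 3.

3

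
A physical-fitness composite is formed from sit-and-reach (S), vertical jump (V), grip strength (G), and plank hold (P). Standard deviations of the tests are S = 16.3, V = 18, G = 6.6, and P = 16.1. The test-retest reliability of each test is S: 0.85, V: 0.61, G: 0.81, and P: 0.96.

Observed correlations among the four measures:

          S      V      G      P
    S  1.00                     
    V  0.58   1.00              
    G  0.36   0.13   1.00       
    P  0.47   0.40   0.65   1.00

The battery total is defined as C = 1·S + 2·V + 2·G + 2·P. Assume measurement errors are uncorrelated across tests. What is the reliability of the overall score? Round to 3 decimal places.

0.891

Var(C) = 16.3² + 2²·18² + 2²·6.6² + 2²·16.1² + 2·[2·16.3·18·0.58 + 2·16.3·6.6·0.36 + 2·16.3·16.1·0.47 + 4·18·6.6·0.13 + 4·18·16.1·0.40 + 4·6.6·16.1·0.65] = 2772.77 + 2932.44 = 5705.21.
With uncorrelated errors the cross-covariances are all true-score covariance, so they carry over unchanged; only the diagonal terms shrink to ρᵢσᵢ².
True-score variance = [16.3²·0.85 + 2²·18²·0.61 + 2²·6.6²·0.81 + 2²·16.1²·0.96] + 2932.44 = 2152.9 + 2932.44 = 5085.33.
Reliability = 5085.33 / 5705.21 = 0.891.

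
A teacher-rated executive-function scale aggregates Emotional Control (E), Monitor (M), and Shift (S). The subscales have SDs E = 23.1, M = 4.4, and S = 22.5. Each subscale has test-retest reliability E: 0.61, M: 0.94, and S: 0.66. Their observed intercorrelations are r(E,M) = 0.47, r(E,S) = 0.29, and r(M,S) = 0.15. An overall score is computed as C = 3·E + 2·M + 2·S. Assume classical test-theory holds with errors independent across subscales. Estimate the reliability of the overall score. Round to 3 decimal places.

Var(C) = 3²·23.1² + 2²·4.4² + 2²·22.5² + 2·[6·23.1·4.4·0.47 + 6·23.1·22.5·0.29 + 4·4.4·22.5·0.15] = 6904.93 + 2500.78 = 9405.71.
With uncorrelated errors the cross-covariances are all true-score covariance, so they carry over unchanged; only the diagonal terms shrink to ρᵢσᵢ².
True-score variance = [3²·23.1²·0.61 + 2²·4.4²·0.94 + 2²·22.5²·0.66] + 2500.78 = 4338.81 + 2500.78 = 6839.59.
Reliability = 6839.59 / 9405.71 = 0.727.

0.727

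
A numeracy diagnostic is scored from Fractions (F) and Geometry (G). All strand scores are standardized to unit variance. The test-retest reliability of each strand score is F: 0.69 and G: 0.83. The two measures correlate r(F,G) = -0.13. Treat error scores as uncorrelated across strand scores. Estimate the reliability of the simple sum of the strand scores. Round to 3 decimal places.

Var(F+G) = 2 + 2·[(-0.13)] = 2 − 0.26 = 1.74.
With uncorrelated errors the cross-covariances are all true-score covariance, so they carry over unchanged; only the diagonal terms shrink to ρᵢσᵢ².
True-score variance = [0.69 + 0.83] − 0.26 = 1.52 − 0.26 = 1.26.
Reliability = 1.26 / 1.74 = 0.724.

0.724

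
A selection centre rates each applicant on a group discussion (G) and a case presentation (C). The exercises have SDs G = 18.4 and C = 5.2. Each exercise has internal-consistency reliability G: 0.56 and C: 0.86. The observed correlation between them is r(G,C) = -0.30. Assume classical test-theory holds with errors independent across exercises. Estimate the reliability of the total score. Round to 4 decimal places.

0.5044

Var(G+C) = 18.4² + 5.2² + 2·[18.4·5.2·(-0.30)] = 365.6 − 57.408 = 308.192.
Because errors are independent across components, Cov(Tᵢ,Tⱼ) = Cov(Xᵢ,Xⱼ); the off-diagonal part of the true-score variance is the same as above.
True-score variance = [18.4²·0.56 + 5.2²·0.86] − 57.408 = 212.848 − 57.408 = 155.44.
Reliability = 155.44 / 308.192 = 0.5044.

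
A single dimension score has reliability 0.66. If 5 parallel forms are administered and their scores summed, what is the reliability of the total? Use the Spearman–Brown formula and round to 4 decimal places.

ρ_k = kρ / (1 + (k−1)ρ) = 5·0.66 / (1 + 4·0.66) = 3.300 / 3.640 = 0.9066.

0.9066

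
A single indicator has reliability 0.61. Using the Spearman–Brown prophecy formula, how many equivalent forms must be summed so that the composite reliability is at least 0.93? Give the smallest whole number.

9

k ≥ ρ*(1−ρ₁)/(ρ₁(1−ρ*)) = 0.93·0.39 / (0.61·0.07) = 8.494.
Smallest integer k = 9.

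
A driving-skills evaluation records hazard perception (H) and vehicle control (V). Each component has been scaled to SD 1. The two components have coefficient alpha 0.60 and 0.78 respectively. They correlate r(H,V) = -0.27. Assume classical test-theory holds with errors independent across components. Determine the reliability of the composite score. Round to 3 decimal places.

Var(H+V) = 2 + 2·[(-0.27)] = 2 − 0.54 = 1.46.
Under uncorrelated errors the observed covariances equal the true-score covariances, so only the own-variance terms attenuate.
True-score variance = [0.60 + 0.78] − 0.54 = 1.38 − 0.54 = 0.84.
Reliability = 0.84 / 1.46 = 0.575.

0.575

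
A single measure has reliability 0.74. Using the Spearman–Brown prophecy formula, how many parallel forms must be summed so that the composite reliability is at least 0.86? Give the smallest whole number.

3

k ≥ ρ*(1−ρ₁)/(ρ₁(1−ρ*)) = 0.86·0.26 / (0.74·0.14) = 2.158.
Smallest integer k = 3.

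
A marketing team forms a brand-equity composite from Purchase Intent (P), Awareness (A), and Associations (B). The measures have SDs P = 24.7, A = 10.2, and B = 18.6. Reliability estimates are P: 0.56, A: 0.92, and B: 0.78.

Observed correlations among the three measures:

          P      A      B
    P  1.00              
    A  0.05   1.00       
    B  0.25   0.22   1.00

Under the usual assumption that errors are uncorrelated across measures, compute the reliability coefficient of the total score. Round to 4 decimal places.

Var(P+A+B) = 24.7² + 10.2² + 18.6² + 2·[24.7·10.2·0.05 + 24.7·18.6·0.25 + 10.2·18.6·0.22] = 1060.09 + 338.381 = 1398.47.
Under uncorrelated errors the observed covariances equal the true-score covariances, so only the own-variance terms attenuate.
True-score variance = [24.7²·0.56 + 10.2²·0.92 + 18.6²·0.78] + 338.381 = 707.216 + 338.381 = 1045.6.
Reliability = 1045.6 / 1398.47 = 0.7477.

0.7477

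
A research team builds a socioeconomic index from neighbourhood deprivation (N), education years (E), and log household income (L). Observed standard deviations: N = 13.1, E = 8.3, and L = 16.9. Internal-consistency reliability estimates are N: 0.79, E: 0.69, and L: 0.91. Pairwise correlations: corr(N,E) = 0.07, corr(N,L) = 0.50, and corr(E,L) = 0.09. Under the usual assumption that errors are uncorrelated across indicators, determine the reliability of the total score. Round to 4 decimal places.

Var(N+E+L) = 13.1² + 8.3² + 16.9² + 2·[13.1·8.3·0.07 + 13.1·16.9·0.50 + 8.3·16.9·0.09] = 526.11 + 261.861 = 787.971.
Because errors are independent across components, Cov(Tᵢ,Tⱼ) = Cov(Xᵢ,Xⱼ); the off-diagonal part of the true-score variance is the same as above.
True-score variance = [13.1²·0.79 + 8.3²·0.69 + 16.9²·0.91] + 261.861 = 443.011 + 261.861 = 704.872.
Reliability = 704.872 / 787.971 = 0.8945.

0.8945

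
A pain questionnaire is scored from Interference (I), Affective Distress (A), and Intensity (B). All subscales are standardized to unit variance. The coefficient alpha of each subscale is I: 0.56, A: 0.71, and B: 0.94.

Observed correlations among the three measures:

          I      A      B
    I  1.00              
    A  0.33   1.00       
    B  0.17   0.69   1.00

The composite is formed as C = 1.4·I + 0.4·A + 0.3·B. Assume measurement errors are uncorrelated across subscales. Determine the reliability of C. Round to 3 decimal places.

0.683

Var(C) = 1.4² + 0.4² + 0.3² + 2·[0.56·0.33 + 0.42·0.17 + 0.12·0.69] = 2.21 + 0.678 = 2.888.
Because errors are independent across components, Cov(Tᵢ,Tⱼ) = Cov(Xᵢ,Xⱼ); the off-diagonal part of the true-score variance is the same as above.
True-score variance = [1.4²·0.56 + 0.4²·0.71 + 0.3²·0.94] + 0.678 = 1.2958 + 0.678 = 1.9738.
Reliability = 1.9738 / 2.888 = 0.683.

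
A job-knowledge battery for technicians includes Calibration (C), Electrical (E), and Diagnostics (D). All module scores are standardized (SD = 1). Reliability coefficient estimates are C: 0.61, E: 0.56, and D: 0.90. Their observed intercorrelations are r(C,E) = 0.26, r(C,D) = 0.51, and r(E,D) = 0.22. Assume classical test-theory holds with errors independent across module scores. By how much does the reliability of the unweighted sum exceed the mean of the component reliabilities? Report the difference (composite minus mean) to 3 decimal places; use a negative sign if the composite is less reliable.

Var(sum) = 3 + 1.98 = 4.98; true-score variance = 2.07 + 1.98 = 4.05; composite reliability = 0.8133.
Mean component reliability = 0.6900.
Difference = 0.8133 − 0.6900 = 0.123.

0.123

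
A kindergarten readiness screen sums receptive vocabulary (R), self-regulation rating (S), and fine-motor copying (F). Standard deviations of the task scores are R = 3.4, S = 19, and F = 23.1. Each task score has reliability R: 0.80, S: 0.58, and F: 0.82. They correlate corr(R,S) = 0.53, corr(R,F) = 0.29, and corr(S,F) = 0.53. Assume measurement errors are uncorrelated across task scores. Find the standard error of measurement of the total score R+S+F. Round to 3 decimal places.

15.811

Var(total) = 906.17 + 579.263 = 1485.43.
True-score variance = 656.188 + 579.263 = 1235.45, so reliability = 0.8317.
Error variance = 1485.43 − 1235.45 = 249.982; SEM = √249.982 = 15.811.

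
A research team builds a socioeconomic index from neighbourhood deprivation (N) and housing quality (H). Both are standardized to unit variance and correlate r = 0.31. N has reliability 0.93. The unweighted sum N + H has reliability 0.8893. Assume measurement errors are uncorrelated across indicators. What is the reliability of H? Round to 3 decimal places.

0.780

Var(N+H) = 2 + 2·0.31 = 2.620.
True-score variance = ρ_N + ρ_H + 2·0.31, so 0.8893 = (0.93 + ρ_H + 0.62) / 2.620.
ρ_H = 0.8893·2.620 − 0.93 − 0.62 = 0.780.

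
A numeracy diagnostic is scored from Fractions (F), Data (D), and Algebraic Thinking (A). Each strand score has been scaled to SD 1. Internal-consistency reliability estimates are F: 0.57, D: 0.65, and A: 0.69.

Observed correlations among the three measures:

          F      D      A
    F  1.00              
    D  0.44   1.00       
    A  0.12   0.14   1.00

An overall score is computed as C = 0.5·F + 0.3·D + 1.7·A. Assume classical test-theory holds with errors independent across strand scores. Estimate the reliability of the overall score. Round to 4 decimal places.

0.7210

Var(C) = 0.5² + 0.3² + 1.7² + 2·[0.15·0.44 + 0.85·0.12 + 0.51·0.14] = 3.23 + 0.4788 = 3.7088.
Because errors are independent across components, Cov(Tᵢ,Tⱼ) = Cov(Xᵢ,Xⱼ); the off-diagonal part of the true-score variance is the same as above.
True-score variance = [0.5²·0.57 + 0.3²·0.65 + 1.7²·0.69] + 0.4788 = 2.1951 + 0.4788 = 2.6739.
Reliability = 2.6739 / 3.7088 = 0.7210.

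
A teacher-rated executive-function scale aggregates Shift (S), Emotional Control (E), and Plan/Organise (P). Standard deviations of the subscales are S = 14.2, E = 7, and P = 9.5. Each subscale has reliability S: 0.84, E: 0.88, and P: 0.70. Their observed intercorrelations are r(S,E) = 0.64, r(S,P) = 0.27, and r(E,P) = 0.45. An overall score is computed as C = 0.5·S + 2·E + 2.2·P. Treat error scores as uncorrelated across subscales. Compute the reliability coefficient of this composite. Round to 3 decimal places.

Var(C) = 0.5²·14.2² + 2²·7² + 2.2²·9.5² + 2·[14.2·7·0.64 + 1.1·14.2·9.5·0.27 + 4.4·7·9.5·0.45] = 683.22 + 470.703 = 1153.92.
Because errors are independent across components, Cov(Tᵢ,Tⱼ) = Cov(Xᵢ,Xⱼ); the off-diagonal part of the true-score variance is the same as above.
True-score variance = [0.5²·14.2²·0.84 + 2²·7²·0.88 + 2.2²·9.5²·0.70] + 470.703 = 520.591 + 470.703 = 991.294.
Reliability = 991.294 / 1153.92 = 0.859.

0.859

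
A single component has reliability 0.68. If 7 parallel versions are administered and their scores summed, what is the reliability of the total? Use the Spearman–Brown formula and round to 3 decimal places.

0.937

ρ_k = kρ / (1 + (k−1)ρ) = 7·0.68 / (1 + 6·0.68) = 4.760 / 5.080 = 0.937.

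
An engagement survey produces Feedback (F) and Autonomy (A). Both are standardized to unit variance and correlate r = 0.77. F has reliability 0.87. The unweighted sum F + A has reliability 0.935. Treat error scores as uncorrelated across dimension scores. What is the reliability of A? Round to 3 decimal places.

0.900

Var(F+A) = 2 + 2·0.77 = 3.540.
True-score variance = ρ_F + ρ_A + 2·0.77, so 0.935 = (0.87 + ρ_A + 1.54) / 3.540.
ρ_A = 0.935·3.540 − 0.87 − 1.54 = 0.900.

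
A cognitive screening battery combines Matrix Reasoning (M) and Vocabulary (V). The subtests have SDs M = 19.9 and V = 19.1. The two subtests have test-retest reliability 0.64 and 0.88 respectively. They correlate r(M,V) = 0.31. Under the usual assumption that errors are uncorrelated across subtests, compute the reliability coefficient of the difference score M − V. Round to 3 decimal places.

0.645

Var(M−V) = 19.9² + 19.1² − 2·19.9·19.1·0.31 = 760.82 − 235.656 = 525.164.
Because errors are independent across components, Cov(Tᵢ,Tⱼ) = Cov(Xᵢ,Xⱼ); the off-diagonal part of the true-score variance is the same as above.
True-score variance = [19.9²·0.64 + 19.1²·0.88] − 235.656 = 574.479 − 235.656 = 338.823.
Reliability = 338.823 / 525.164 = 0.645.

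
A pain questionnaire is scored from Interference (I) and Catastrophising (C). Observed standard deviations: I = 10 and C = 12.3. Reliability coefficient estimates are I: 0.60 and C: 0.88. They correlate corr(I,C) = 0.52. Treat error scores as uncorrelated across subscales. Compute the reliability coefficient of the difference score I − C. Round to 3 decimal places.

Var(I−C) = 10² + 12.3² − 2·10·12.3·0.52 = 251.29 − 127.92 = 123.37.
Under uncorrelated errors the observed covariances equal the true-score covariances, so only the own-variance terms attenuate.
True-score variance = [10²·0.60 + 12.3²·0.88] − 127.92 = 193.135 − 127.92 = 65.2152.
Reliability = 65.2152 / 123.37 = 0.529.

0.529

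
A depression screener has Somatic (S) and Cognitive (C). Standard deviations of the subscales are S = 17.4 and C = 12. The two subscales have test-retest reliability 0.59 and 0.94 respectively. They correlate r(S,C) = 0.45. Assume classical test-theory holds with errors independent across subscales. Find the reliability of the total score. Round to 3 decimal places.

0.791

Var(S+C) = 17.4² + 12² + 2·[17.4·12·0.45] = 446.76 + 187.92 = 634.68.
With uncorrelated errors the cross-covariances are all true-score covariance, so they carry over unchanged; only the diagonal terms shrink to ρᵢσᵢ².
True-score variance = [17.4²·0.59 + 12²·0.94] + 187.92 = 313.988 + 187.92 = 501.908.
Reliability = 501.908 / 634.68 = 0.791.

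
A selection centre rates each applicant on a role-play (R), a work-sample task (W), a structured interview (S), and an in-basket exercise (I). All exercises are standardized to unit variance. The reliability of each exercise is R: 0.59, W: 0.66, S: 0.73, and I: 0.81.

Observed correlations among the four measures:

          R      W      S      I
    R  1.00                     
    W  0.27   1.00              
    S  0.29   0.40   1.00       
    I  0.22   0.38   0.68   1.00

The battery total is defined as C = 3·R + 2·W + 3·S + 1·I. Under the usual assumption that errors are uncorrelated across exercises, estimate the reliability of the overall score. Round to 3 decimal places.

Var(C) = 3² + 2² + 3² + 1 + 2·[6·0.27 + 9·0.29 + 3·0.22 + 6·0.40 + 2·0.38 + 3·0.68] = 23 + 20.18 = 43.18.
With uncorrelated errors the cross-covariances are all true-score covariance, so they carry over unchanged; only the diagonal terms shrink to ρᵢσᵢ².
True-score variance = [3²·0.59 + 2²·0.66 + 3²·0.73 + 0.81] + 20.18 = 15.33 + 20.18 = 35.51.
Reliability = 35.51 / 43.18 = 0.822.

0.822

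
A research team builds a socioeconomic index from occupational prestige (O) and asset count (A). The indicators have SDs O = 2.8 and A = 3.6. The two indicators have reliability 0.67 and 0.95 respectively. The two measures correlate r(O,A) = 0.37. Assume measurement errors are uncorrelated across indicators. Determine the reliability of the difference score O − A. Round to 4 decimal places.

0.7575

Var(O−A) = 2.8² + 3.6² − 2·2.8·3.6·0.37 = 20.8 − 7.4592 = 13.3408.
With uncorrelated errors the cross-covariances are all true-score covariance, so they carry over unchanged; only the diagonal terms shrink to ρᵢσᵢ².
True-score variance = [2.8²·0.67 + 3.6²·0.95] − 7.4592 = 17.5648 − 7.4592 = 10.1056.
Reliability = 10.1056 / 13.3408 = 0.7575.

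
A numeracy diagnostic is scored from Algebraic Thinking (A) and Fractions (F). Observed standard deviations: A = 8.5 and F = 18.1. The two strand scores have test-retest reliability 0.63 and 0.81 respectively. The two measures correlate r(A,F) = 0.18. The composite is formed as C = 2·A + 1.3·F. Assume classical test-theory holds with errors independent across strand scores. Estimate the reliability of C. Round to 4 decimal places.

0.7850

Var(C) = 2²·8.5² + 1.3²·18.1² + 2·[2.6·8.5·18.1·0.18] = 842.661 + 144.004 = 986.665.
Because errors are independent across components, Cov(Tᵢ,Tⱼ) = Cov(Xᵢ,Xⱼ); the off-diagonal part of the true-score variance is the same as above.
True-score variance = [2²·8.5²·0.63 + 1.3²·18.1²·0.81] + 144.004 = 630.535 + 144.004 = 774.539.
Reliability = 774.539 / 986.665 = 0.7850.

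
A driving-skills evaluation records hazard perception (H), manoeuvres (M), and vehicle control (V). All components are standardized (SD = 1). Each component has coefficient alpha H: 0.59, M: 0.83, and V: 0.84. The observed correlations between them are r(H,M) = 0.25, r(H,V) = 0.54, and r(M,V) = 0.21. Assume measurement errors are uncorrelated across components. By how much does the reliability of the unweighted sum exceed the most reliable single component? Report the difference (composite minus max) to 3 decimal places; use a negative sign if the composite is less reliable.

0.012

Var(sum) = 3 + 2 = 5; true-score variance = 2.26 + 2 = 4.26; composite reliability = 0.8520.
Max component reliability = 0.8400.
Difference = 0.8520 − 0.8400 = 0.012.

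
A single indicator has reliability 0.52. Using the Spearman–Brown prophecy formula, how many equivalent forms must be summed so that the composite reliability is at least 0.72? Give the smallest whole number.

k ≥ ρ*(1−ρ₁)/(ρ₁(1−ρ*)) = 0.72·0.48 / (0.52·0.28) = 2.374.
Smallest integer k = 3.

3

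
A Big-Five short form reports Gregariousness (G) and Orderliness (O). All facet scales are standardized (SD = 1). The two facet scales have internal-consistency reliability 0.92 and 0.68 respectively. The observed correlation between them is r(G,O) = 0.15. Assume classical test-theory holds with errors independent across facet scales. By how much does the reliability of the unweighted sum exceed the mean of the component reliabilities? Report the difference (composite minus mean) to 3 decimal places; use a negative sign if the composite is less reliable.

0.026

Var(sum) = 2 + 0.3 = 2.3; true-score variance = 1.6 + 0.3 = 1.9; composite reliability = 0.8261.
Mean component reliability = 0.8000.
Difference = 0.8261 − 0.8000 = 0.026.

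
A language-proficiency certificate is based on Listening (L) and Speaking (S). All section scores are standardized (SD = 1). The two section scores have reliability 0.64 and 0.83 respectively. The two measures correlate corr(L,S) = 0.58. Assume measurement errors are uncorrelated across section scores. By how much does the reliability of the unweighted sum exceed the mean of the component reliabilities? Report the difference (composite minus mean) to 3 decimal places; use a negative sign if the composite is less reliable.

0.097

Var(sum) = 2 + 1.16 = 3.16; true-score variance = 1.47 + 1.16 = 2.63; composite reliability = 0.8323.
Mean component reliability = 0.7350.
Difference = 0.8323 − 0.7350 = 0.097.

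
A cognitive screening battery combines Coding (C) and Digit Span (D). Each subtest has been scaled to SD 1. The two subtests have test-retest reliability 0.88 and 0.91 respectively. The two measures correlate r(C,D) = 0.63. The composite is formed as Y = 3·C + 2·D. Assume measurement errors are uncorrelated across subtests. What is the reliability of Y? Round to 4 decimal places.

Var(Y) = 3² + 2² + 2·[6·0.63] = 13 + 7.56 = 20.56.
Because errors are independent across components, Cov(Tᵢ,Tⱼ) = Cov(Xᵢ,Xⱼ); the off-diagonal part of the true-score variance is the same as above.
True-score variance = [3²·0.88 + 2²·0.91] + 7.56 = 11.56 + 7.56 = 19.12.
Reliability = 19.12 / 20.56 = 0.9300.

0.9300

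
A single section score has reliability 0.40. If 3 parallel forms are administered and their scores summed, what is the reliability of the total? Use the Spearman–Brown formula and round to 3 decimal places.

0.667

ρ_k = kρ / (1 + (k−1)ρ) = 3·0.40 / (1 + 2·0.40) = 1.200 / 1.800 = 0.667.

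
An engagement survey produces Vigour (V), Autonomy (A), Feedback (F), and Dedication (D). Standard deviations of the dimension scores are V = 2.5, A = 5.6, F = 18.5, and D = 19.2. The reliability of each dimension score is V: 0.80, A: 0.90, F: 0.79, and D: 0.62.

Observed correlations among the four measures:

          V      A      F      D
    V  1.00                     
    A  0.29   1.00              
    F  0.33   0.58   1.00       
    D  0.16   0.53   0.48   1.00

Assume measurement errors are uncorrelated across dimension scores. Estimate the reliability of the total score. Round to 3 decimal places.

0.843

Var(V+A+F+D) = 2.5² + 5.6² + 18.5² + 19.2² + 2·[2.5·5.6·0.29 + 2.5·18.5·0.33 + 2.5·19.2·0.16 + 5.6·18.5·0.58 + 5.6·19.2·0.53 + 18.5·19.2·0.48] = 748.5 + 629.144 = 1377.64.
Because errors are independent across components, Cov(Tᵢ,Tⱼ) = Cov(Xᵢ,Xⱼ); the off-diagonal part of the true-score variance is the same as above.
True-score variance = [2.5²·0.80 + 5.6²·0.90 + 18.5²·0.79 + 19.2²·0.62] + 629.144 = 532.158 + 629.144 = 1161.3.
Reliability = 1161.3 / 1377.64 = 0.843.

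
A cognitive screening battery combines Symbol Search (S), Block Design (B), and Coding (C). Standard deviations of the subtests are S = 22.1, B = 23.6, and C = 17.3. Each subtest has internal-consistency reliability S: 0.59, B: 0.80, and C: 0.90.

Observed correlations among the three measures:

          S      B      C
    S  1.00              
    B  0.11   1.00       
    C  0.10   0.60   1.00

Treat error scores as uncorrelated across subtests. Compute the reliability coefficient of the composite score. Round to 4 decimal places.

Var(S+B+C) = 22.1² + 23.6² + 17.3² + 2·[22.1·23.6·0.11 + 22.1·17.3·0.10 + 23.6·17.3·0.60] = 1344.66 + 681.145 = 2025.81.
With uncorrelated errors the cross-covariances are all true-score covariance, so they carry over unchanged; only the diagonal terms shrink to ρᵢσᵢ².
True-score variance = [22.1²·0.59 + 23.6²·0.80 + 17.3²·0.90] + 681.145 = 1003.09 + 681.145 = 1684.24.
Reliability = 1684.24 / 2025.81 = 0.8314.

0.8314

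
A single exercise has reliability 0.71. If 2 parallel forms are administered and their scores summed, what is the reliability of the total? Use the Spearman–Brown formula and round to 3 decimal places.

ρ_k = kρ / (1 + (k−1)ρ) = 2·0.71 / (1 + 1·0.71) = 1.420 / 1.710 = 0.830.

0.830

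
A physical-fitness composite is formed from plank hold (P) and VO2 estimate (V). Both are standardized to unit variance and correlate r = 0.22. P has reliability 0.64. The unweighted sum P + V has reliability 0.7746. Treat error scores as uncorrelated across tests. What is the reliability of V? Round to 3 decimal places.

Var(P+V) = 2 + 2·0.22 = 2.440.
True-score variance = ρ_P + ρ_V + 2·0.22, so 0.7746 = (0.64 + ρ_V + 0.44) / 2.440.
ρ_V = 0.7746·2.440 − 0.64 − 0.44 = 0.810.

0.810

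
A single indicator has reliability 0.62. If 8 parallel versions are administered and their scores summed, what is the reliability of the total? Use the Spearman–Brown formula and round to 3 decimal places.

0.929

ρ_k = kρ / (1 + (k−1)ρ) = 8·0.62 / (1 + 7·0.62) = 4.960 / 5.340 = 0.929.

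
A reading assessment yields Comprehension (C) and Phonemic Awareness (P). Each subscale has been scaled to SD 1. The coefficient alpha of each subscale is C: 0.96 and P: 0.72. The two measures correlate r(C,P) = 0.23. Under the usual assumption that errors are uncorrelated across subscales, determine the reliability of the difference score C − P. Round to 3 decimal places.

0.792

Var(C−P) = 1 + 1 − 2·0.23 = 2 − 0.46 = 1.54.
Under uncorrelated errors the observed covariances equal the true-score covariances, so only the own-variance terms attenuate.
True-score variance = [0.96 + 0.72] − 0.46 = 1.68 − 0.46 = 1.22.
Reliability = 1.22 / 1.54 = 0.792.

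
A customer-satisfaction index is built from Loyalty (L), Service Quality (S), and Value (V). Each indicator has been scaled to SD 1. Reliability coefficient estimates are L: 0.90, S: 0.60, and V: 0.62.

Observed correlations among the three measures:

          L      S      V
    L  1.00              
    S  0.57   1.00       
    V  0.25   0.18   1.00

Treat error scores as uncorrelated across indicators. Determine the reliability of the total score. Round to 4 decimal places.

0.8240

Var(L+S+V) = 3 + 2·[0.57 + 0.25 + 0.18] = 3 + 2 = 5.
With uncorrelated errors the cross-covariances are all true-score covariance, so they carry over unchanged; only the diagonal terms shrink to ρᵢσᵢ².
True-score variance = [0.90 + 0.60 + 0.62] + 2 = 2.12 + 2 = 4.12.
Reliability = 4.12 / 5 = 0.8240.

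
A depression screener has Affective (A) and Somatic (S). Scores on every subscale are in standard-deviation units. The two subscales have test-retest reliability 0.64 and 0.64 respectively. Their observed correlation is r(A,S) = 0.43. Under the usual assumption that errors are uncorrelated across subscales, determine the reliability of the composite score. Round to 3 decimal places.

Var(A+S) = 2 + 2·[0.43] = 2 + 0.86 = 2.86.
Because errors are independent across components, Cov(Tᵢ,Tⱼ) = Cov(Xᵢ,Xⱼ); the off-diagonal part of the true-score variance is the same as above.
True-score variance = [0.64 + 0.64] + 0.86 = 1.28 + 0.86 = 2.14.
Reliability = 2.14 / 2.86 = 0.748.

0.748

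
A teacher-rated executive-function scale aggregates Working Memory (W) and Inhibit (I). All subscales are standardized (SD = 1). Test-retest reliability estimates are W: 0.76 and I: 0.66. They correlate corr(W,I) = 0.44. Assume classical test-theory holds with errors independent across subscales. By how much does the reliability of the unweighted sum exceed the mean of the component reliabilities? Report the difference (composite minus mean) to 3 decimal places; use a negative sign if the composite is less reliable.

0.089

Var(sum) = 2 + 0.88 = 2.88; true-score variance = 1.42 + 0.88 = 2.3; composite reliability = 0.7986.
Mean component reliability = 0.7100.
Difference = 0.7986 − 0.7100 = 0.089.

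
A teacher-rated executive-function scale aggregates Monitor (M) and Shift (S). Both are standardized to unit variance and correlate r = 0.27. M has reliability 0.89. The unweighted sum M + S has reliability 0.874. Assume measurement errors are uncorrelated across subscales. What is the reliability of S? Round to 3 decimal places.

0.790

Var(M+S) = 2 + 2·0.27 = 2.540.
True-score variance = ρ_M + ρ_S + 2·0.27, so 0.874 = (0.89 + ρ_S + 0.54) / 2.540.
ρ_S = 0.874·2.540 − 0.89 − 0.54 = 0.790.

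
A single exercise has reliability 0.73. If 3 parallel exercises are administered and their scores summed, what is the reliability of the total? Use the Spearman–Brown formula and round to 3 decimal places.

0.890

ρ_k = kρ / (1 + (k−1)ρ) = 3·0.73 / (1 + 2·0.73) = 2.190 / 2.460 = 0.890.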